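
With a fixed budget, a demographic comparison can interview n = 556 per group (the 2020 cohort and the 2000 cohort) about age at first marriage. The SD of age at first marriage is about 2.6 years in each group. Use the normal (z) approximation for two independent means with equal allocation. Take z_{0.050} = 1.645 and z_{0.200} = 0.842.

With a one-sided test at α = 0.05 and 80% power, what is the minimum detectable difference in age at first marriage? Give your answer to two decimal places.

Minimum detectable difference ≈ 0.39 years

δ = (z_α + z_β) · √((σ₁²+σ₂²)/n)
  = (1.645 + 0.842) · √(13.52/556)
  = 2.487 · √0.02432
  = 2.487 · 0.1559
  = 0.3878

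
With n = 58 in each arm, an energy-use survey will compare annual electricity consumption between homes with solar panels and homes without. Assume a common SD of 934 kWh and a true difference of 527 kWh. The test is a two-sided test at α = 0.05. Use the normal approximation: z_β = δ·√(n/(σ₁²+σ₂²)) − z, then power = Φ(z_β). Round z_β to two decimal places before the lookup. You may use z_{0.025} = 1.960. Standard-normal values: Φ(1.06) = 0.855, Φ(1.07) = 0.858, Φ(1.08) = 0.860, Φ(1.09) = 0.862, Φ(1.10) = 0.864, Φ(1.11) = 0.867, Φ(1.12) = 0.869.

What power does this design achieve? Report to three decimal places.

z_β = δ·√(n/(σ₁²+σ₂²)) − z_{α/2}
    = 527 · √(58/1744712) − 1.960
    = 527 · 0.00577 − 1.960
    = 3.0385 − 1.960 = 1.0785 → 1.08
Power = Φ(1.08) = 0.860.

Power ≈ 0.860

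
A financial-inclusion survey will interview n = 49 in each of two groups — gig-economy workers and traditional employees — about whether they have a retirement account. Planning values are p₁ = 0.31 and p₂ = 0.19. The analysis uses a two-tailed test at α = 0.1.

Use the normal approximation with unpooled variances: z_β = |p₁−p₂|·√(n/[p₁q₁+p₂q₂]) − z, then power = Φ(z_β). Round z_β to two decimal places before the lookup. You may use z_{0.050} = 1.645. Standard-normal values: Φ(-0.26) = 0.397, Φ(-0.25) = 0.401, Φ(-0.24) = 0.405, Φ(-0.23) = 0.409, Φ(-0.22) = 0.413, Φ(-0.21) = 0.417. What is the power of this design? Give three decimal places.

z_β = |p₁−p₂|·√(n/[p₁q₁+p₂q₂]) − z_{α/2}
    = 0.12 · √(49/0.3678) − 1.645
    = 0.12 · 11.5423 − 1.645
    = 1.3851 − 1.645 = -0.2599 → -0.26
Power = Φ(-0.26) = 0.397.

Power ≈ 0.397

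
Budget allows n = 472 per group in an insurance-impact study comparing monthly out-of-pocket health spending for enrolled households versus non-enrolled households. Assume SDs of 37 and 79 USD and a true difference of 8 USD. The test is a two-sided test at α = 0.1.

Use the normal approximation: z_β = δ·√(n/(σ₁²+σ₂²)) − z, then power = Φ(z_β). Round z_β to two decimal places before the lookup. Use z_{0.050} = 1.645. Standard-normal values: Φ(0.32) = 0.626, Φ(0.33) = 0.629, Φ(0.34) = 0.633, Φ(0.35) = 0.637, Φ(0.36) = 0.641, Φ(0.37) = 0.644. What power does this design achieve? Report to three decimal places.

Power ≈ 0.637

z_β = δ·√(n/(σ₁²+σ₂²)) − z_{α/2}
    = 8 · √(472/7610) − 1.645
    = 8 · 0.24905 − 1.645
    = 1.9924 − 1.645 = 0.3474 → 0.35
Power = Φ(0.35) = 0.637.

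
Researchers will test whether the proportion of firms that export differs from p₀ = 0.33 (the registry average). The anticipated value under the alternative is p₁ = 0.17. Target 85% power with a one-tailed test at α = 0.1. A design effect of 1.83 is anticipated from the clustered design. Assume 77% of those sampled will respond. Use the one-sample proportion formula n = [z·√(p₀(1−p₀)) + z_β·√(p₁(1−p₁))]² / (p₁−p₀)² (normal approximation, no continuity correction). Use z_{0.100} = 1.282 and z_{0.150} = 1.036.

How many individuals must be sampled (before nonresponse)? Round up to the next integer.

n = 92

n = [z_α·√(p₀q₀) + z_β·√(p₁q₁)]² / (p₁ − p₀)²
  = [1.282·√(0.33·0.67) + 1.036·√(0.17·0.83)]² / (-0.16)²
  = [1.282·0.4702 + 1.036·0.3756]² / 0.0256
  = [0.9920]² / 0.0256
  = 38.44
Design effect: 1.83 × 38.44 = 70.34.
Adjust for 77% response: 70.34 / 0.77 = 91.35.
Round up → n = 92.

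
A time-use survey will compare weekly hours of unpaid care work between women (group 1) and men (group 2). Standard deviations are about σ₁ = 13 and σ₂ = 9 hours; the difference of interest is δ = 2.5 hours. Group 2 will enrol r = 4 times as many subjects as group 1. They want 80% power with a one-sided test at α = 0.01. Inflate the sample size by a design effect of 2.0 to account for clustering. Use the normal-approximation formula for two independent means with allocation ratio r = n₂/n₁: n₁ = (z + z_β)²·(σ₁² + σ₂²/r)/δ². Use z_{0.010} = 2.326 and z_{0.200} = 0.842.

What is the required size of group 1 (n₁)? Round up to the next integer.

n₁ = (z_α + z_β)² · (σ₁² + σ₂²/r) / δ²
   = (2.326 + 0.842)² · (13² + 9²/4) / 2.5²
   = 10.0362 · (169 + 20.25) / 6.25
   = 10.0362 · 189.25 / 6.25
   = 303.90
Design effect: 2.0 × 303.90 = 607.79.
Round up → n₁ = 608; n₂ = r·n₁ = 4 × 608 = 2432.

n₁ = 608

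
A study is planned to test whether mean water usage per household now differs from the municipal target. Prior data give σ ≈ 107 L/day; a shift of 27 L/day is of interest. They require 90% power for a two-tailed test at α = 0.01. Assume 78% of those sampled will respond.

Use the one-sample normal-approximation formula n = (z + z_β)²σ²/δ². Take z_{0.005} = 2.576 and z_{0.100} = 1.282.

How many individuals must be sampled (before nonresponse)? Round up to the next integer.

n = (z_{α/2} + z_β)² · σ² / δ²
  = (2.576 + 1.282)² · 107² / 27²
  = 14.8842 · 11449 / 729
  = 233.76
Adjust for 78% response: 233.76 / 0.78 = 299.69.
Round up → n = 300.

n = 300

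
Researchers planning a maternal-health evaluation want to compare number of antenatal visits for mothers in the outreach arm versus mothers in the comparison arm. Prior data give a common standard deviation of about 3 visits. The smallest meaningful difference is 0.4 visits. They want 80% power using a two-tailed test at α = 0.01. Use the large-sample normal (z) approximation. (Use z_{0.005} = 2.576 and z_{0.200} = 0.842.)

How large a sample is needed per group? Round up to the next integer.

n = 1315 per group

n = (z_{α/2} + z_β)² · (σ₁² + σ₂²) / δ²
  = (2.576 + 0.842)² · (2·3² = 18) / 0.4²
  = 11.6827 · 18 / 0.16
  = 1314.31
Round up → n = 1315 per group.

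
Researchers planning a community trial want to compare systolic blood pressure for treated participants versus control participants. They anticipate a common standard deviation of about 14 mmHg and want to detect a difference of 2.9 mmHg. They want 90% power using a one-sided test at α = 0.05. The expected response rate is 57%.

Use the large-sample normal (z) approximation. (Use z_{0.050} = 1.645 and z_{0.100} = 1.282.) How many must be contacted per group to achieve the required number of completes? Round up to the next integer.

n = 701 per group

n = (z_α + z_β)² · (σ₁² + σ₂²) / δ²
  = (1.645 + 1.282)² · (2·14² = 392) / 2.9²
  = 8.5673 · 392 / 8.41
  = 399.33
Adjust for 57% response: 399.33 / 0.57 = 700.58.
Round up → n = 701 per group.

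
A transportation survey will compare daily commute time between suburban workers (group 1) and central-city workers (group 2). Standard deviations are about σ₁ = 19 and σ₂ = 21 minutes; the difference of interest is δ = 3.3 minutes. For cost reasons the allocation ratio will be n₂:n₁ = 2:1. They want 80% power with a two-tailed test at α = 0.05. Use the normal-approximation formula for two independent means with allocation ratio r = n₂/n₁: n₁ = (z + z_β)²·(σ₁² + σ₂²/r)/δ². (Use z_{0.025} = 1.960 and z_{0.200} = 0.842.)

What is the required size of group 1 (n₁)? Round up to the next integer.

n₁ = (z_{α/2} + z_β)² · (σ₁² + σ₂²/r) / δ²
   = (1.960 + 0.842)² · (19² + 21²/2) / 3.3²
   = 7.8512 · (361 + 220.5) / 10.89
   = 7.8512 · 581.5 / 10.89
   = 419.24
Round up → n₁ = 420; n₂ = r·n₁ = 2 × 420 = 840.

n₁ = 420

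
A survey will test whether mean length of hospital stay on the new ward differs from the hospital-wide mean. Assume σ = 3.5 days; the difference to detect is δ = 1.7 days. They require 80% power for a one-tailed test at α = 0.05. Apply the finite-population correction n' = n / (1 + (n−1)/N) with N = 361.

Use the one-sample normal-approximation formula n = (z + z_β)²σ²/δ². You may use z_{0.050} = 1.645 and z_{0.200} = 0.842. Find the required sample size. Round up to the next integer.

n = 25

n = (z_α + z_β)² · σ² / δ²
  = (1.645 + 0.842)² · 3.5² / 1.7²
  = 6.1852 · 12.25 / 2.89
  = 26.22
Finite-population correction (N = 361): 26.22 / (1 + (26.22 − 1)/361) = 24.51.
Round up → n = 25.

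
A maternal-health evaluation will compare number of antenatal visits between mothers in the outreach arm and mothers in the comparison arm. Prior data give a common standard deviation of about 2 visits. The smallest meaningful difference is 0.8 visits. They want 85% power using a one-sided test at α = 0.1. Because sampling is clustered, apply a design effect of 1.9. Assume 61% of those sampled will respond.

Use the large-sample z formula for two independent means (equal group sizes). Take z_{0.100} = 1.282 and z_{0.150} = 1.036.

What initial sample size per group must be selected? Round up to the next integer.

n = (z_α + z_β)² · (σ₁² + σ₂²) / δ²
  = (1.282 + 1.036)² · (2·2² = 8) / 0.8²
  = 5.3731 · 8 / 0.64
  = 67.16
Design effect: 1.9 × 67.16 = 127.61.
Adjust for 61% response: 127.61 / 0.61 = 209.20.
Round up → n = 210 per group.

n = 210 per group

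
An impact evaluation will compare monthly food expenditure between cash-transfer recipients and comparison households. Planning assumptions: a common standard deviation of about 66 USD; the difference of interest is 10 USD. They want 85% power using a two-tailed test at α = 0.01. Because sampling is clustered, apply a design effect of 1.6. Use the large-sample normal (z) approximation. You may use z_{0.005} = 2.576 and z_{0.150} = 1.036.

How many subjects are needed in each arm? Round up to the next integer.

n = (z_{α/2} + z_β)² · (σ₁² + σ₂²) / δ²
  = (2.576 + 1.036)² · (2·66² = 8712) / 10²
  = 13.0465 · 8712 / 100
  = 1136.61
Design effect: 1.6 × 1136.61 = 1818.58.
Round up → n = 1819 per group.

n = 1819 per group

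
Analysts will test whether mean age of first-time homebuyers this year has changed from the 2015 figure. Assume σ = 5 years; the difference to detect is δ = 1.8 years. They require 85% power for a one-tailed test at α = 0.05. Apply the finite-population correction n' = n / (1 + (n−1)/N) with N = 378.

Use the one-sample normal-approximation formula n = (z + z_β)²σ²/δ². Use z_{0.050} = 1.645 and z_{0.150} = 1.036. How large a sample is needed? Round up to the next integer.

n = 49

n = (z_α + z_β)² · σ² / δ²
  = (1.645 + 1.036)² · 5² / 1.8²
  = 7.1878 · 25 / 3.24
  = 55.46
Finite-population correction (N = 378): 55.46 / (1 + (55.46 − 1)/378) = 48.48.
Round up → n = 49.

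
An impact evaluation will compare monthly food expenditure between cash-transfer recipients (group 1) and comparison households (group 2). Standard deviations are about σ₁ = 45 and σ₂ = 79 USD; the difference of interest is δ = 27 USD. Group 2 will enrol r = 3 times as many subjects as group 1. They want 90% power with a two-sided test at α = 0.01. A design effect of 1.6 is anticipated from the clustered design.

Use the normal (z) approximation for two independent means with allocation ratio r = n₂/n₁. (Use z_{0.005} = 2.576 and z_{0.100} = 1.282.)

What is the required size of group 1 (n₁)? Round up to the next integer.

n₁ = 135

n₁ = (z_{α/2} + z_β)² · (σ₁² + σ₂²/r) / δ²
   = (2.576 + 1.282)² · (45² + 79²/3) / 27²
   = 14.8842 · (2025 + 2080.3) / 729
   = 14.8842 · 4105.3 / 729
   = 83.82
Design effect: 1.6 × 83.82 = 134.11.
Round up → n₁ = 135; n₂ = r·n₁ = 3 × 135 = 405.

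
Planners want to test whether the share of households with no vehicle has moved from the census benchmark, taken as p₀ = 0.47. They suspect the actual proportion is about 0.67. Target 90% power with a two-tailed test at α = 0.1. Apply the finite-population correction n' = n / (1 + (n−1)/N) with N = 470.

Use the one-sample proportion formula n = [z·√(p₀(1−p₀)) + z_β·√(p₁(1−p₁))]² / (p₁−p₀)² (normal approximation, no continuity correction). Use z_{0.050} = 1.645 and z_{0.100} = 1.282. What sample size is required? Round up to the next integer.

n = 46

n = [z_{α/2}·√(p₀q₀) + z_β·√(p₁q₁)]² / (p₁ − p₀)²
  = [1.645·√(0.47·0.53) + 1.282·√(0.67·0.33)]² / (0.20)²
  = [1.645·0.4991 + 1.282·0.4702]² / 0.0400
  = [1.4238]² / 0.0400
  = 50.68
Finite-population correction (N = 470): 50.68 / (1 + (50.68 − 1)/470) = 45.84.
Round up → n = 46.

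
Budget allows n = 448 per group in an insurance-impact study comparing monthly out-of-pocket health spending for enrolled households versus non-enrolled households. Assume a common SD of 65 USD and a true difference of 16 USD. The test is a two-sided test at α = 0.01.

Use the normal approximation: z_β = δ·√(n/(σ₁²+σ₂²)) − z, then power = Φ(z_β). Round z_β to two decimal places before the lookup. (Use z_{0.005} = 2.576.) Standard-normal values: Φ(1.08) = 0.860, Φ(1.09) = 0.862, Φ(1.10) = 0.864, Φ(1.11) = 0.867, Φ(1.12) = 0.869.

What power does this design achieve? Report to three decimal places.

z_β = δ·√(n/(σ₁²+σ₂²)) − z_{α/2}
    = 16 · √(448/8450) − 2.576
    = 16 · 0.23026 − 2.576
    = 3.6841 − 2.576 = 1.1081 → 1.11
Power = Φ(1.11) = 0.867.

Power ≈ 0.867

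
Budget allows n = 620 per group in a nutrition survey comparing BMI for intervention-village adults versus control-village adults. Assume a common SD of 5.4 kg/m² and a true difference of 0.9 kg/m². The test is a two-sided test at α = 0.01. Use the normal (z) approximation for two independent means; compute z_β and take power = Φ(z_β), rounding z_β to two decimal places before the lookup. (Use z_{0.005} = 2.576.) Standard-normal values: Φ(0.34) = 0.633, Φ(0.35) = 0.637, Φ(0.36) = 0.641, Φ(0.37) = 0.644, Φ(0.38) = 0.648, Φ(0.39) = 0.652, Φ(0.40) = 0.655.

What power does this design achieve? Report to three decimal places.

z_β = δ·√(n/(σ₁²+σ₂²)) − z_{α/2}
    = 0.9 · √(620/58.32) − 2.576
    = 0.9 · 3.26052 − 2.576
    = 2.9345 − 2.576 = 0.3585 → 0.36
Power = Φ(0.36) = 0.641.

Power ≈ 0.641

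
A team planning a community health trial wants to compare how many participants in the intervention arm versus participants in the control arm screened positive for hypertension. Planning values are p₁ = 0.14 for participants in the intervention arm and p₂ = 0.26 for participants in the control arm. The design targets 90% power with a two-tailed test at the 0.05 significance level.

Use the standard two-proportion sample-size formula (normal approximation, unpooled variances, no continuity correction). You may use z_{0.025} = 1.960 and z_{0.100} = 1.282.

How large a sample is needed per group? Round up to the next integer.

n = 229 per group

n = (z_{α/2} + z_β)² · [p₁(1−p₁) + p₂(1−p₂)] / (p₁ − p₂)²
  = (1.960 + 1.282)² · (0.14·0.86 + 0.26·0.74) / (-0.12)²
  = (3.242)² · (0.1204 + 0.1924) / 0.0144
  = 10.5106 · 0.3128 / 0.0144
  = 228.31
Round up → n = 229 per group.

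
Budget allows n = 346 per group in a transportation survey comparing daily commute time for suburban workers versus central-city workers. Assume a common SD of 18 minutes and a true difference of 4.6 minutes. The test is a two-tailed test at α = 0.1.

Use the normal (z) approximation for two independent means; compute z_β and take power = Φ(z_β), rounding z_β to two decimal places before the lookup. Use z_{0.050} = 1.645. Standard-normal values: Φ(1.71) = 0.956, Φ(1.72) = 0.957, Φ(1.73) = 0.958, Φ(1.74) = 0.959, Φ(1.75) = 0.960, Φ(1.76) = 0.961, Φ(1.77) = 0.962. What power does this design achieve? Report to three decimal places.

Power ≈ 0.957

z_β = δ·√(n/(σ₁²+σ₂²)) − z_{α/2}
    = 4.6 · √(346/648) − 1.645
    = 4.6 · 0.73072 − 1.645
    = 3.3613 − 1.645 = 1.7163 → 1.72
Power = Φ(1.72) = 0.957.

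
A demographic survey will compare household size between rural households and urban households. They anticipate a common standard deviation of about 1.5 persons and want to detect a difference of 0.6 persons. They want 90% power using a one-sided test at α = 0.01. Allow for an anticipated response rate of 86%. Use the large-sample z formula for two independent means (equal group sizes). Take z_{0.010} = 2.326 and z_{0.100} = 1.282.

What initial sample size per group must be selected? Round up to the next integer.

n = (z_α + z_β)² · (σ₁² + σ₂²) / δ²
  = (2.326 + 1.282)² · (2·1.5² = 4.5) / 0.6²
  = 13.0177 · 4.5 / 0.36
  = 162.72
Adjust for 86% response: 162.72 / 0.86 = 189.21.
Round up → n = 190 per group.

n = 190 per group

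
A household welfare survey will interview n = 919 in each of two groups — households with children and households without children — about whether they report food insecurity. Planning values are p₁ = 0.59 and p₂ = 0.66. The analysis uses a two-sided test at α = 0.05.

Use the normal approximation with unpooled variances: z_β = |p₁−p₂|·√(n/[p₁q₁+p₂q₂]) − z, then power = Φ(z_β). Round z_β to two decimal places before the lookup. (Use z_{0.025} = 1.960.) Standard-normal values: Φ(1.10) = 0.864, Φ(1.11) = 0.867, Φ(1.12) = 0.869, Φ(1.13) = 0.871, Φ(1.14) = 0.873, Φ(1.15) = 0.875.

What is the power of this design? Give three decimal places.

z_β = |p₁−p₂|·√(n/[p₁q₁+p₂q₂]) − z_{α/2}
    = 0.07 · √(919/0.4663) − 1.960
    = 0.07 · 44.3941 − 1.960
    = 3.1076 − 1.960 = 1.1476 → 1.15
Power = Φ(1.15) = 0.875.

Power ≈ 0.875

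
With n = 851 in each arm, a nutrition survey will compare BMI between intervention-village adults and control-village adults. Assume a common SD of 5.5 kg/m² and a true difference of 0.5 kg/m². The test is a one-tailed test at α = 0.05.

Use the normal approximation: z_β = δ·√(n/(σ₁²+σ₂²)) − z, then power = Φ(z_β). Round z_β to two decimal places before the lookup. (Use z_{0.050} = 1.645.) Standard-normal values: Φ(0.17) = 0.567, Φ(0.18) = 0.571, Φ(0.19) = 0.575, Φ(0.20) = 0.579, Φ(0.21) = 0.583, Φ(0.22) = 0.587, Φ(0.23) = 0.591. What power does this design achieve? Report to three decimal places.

Power ≈ 0.591

z_β = δ·√(n/(σ₁²+σ₂²)) − z_α
    = 0.5 · √(851/60.5) − 1.645
    = 0.5 · 3.75048 − 1.645
    = 1.8752 − 1.645 = 0.2302 → 0.23
Power = Φ(0.23) = 0.591.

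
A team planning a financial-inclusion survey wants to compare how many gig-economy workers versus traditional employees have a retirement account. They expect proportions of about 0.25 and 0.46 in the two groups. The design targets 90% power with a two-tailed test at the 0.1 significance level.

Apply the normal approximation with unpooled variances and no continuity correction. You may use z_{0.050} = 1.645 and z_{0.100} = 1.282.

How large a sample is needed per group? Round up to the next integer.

n = (z_{α/2} + z_β)² · [p₁(1−p₁) + p₂(1−p₂)] / (p₁ − p₂)²
  = (1.645 + 1.282)² · (0.25·0.75 + 0.46·0.54) / (-0.21)²
  = (2.927)² · (0.1875 + 0.2484) / 0.0441
  = 8.5673 · 0.4359 / 0.0441
  = 84.68
Round up → n = 85 per group.

n = 85 per group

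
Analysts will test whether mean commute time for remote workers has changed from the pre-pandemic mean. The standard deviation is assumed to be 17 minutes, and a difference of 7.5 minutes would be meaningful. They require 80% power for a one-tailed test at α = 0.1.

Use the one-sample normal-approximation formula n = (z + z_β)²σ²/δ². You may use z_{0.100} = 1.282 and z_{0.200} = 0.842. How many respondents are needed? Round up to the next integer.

n = 24

n = (z_α + z_β)² · σ² / δ²
  = (1.282 + 0.842)² · 17² / 7.5²
  = 4.5114 · 289 / 56.25
  = 23.18
Round up → n = 24.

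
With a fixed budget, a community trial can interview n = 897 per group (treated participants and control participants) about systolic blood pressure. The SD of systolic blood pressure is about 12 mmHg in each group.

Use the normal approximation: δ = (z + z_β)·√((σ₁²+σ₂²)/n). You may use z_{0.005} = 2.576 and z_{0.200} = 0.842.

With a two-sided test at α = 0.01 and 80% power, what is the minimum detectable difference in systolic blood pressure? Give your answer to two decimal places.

δ = (z_{α/2} + z_β) · √((σ₁²+σ₂²)/n)
  = (2.576 + 0.842) · √(288/897)
  = 3.418 · √0.32107
  = 3.418 · 0.5666
  = 1.9367

Minimum detectable difference ≈ 1.94 mmHg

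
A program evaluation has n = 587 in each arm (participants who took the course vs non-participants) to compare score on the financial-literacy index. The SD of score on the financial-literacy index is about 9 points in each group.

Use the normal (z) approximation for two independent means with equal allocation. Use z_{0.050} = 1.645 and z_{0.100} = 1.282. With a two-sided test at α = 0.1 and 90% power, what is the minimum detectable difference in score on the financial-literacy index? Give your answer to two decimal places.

Minimum detectable difference ≈ 1.54 points

δ = (z_{α/2} + z_β) · √((σ₁²+σ₂²)/n)
  = (1.645 + 1.282) · √(162/587)
  = 2.927 · √0.27598
  = 2.927 · 0.5253
  = 1.5377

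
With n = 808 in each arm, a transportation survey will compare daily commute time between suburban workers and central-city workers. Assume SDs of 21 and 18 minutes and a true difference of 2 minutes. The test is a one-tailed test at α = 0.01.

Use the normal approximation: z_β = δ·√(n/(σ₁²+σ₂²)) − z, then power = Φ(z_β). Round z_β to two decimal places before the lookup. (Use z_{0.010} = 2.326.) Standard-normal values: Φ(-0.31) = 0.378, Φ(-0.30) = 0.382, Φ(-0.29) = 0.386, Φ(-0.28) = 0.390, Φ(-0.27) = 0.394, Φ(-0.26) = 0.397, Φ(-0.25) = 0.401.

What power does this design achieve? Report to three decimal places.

Power ≈ 0.394

z_β = δ·√(n/(σ₁²+σ₂²)) − z_α
    = 2 · √(808/765) − 2.326
    = 2 · 1.02772 − 2.326
    = 2.0554 − 2.326 = -0.2706 → -0.27
Power = Φ(-0.27) = 0.394.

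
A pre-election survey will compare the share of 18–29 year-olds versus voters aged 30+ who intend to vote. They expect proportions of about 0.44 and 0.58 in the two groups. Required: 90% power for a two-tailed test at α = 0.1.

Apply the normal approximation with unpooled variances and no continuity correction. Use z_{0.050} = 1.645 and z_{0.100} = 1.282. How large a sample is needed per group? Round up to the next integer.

n = 215 per group

n = (z_{α/2} + z_β)² · [p₁(1−p₁) + p₂(1−p₂)] / (p₁ − p₂)²
  = (1.645 + 1.282)² · (0.44·0.56 + 0.58·0.42) / (-0.14)²
  = (2.927)² · (0.2464 + 0.2436) / 0.0196
  = 8.5673 · 0.4900 / 0.0196
  = 214.18
Round up → n = 215 per group.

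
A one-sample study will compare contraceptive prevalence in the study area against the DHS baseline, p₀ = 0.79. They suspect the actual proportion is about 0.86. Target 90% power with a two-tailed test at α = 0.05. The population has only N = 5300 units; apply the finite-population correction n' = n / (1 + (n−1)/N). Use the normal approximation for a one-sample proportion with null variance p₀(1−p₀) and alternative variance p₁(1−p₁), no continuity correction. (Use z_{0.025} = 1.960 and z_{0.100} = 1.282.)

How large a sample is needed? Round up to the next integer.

n = 298

n = [z_{α/2}·√(p₀q₀) + z_β·√(p₁q₁)]² / (p₁ − p₀)²
  = [1.960·√(0.79·0.21) + 1.282·√(0.86·0.14)]² / (0.07)²
  = [1.960·0.4073 + 1.282·0.3470]² / 0.0049
  = [1.2432]² / 0.0049
  = 315.40
Finite-population correction (N = 5300): 315.40 / (1 + (315.40 − 1)/5300) = 297.74.
Round up → n = 298.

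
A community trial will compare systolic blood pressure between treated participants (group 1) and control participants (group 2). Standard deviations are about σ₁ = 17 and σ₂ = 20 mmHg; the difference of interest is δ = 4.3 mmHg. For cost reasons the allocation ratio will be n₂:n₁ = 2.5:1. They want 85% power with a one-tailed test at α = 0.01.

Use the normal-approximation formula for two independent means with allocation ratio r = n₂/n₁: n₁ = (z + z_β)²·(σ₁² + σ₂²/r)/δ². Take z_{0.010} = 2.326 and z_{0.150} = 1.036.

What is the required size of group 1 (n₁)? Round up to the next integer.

n₁ = (z_α + z_β)² · (σ₁² + σ₂²/r) / δ²
   = (2.326 + 1.036)² · (17² + 20²/2.5) / 4.3²
   = 11.3030 · (289 + 160) / 18.49
   = 11.3030 · 449 / 18.49
   = 274.48
Round up → n₁ = 275; n₂ = r·n₁ = 2.5 × 275 = 688.

n₁ = 275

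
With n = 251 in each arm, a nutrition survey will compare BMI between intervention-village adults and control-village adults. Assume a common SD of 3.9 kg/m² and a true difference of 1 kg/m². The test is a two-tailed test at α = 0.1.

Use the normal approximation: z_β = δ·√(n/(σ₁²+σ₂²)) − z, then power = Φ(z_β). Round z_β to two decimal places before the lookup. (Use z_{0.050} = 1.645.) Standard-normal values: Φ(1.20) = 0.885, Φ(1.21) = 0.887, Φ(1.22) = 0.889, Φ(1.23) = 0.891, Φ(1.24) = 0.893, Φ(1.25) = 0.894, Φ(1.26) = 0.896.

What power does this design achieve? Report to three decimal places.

Power ≈ 0.891

z_β = δ·√(n/(σ₁²+σ₂²)) − z_{α/2}
    = 1 · √(251/30.42) − 1.645
    = 1 · 2.87248 − 1.645
    = 2.8725 − 1.645 = 1.2275 → 1.23
Power = Φ(1.23) = 0.891.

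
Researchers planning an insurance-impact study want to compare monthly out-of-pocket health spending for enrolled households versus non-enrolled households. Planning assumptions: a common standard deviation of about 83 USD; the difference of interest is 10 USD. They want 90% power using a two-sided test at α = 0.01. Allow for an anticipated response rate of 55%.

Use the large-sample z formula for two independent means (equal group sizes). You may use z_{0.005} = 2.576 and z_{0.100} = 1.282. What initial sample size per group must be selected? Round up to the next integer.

n = (z_{α/2} + z_β)² · (σ₁² + σ₂²) / δ²
  = (2.576 + 1.282)² · (2·83² = 13778) / 10²
  = 14.8842 · 13778 / 100
  = 2050.74
Adjust for 55% response: 2050.74 / 0.55 = 3728.62.
Round up → n = 3729 per group.

n = 3729 per group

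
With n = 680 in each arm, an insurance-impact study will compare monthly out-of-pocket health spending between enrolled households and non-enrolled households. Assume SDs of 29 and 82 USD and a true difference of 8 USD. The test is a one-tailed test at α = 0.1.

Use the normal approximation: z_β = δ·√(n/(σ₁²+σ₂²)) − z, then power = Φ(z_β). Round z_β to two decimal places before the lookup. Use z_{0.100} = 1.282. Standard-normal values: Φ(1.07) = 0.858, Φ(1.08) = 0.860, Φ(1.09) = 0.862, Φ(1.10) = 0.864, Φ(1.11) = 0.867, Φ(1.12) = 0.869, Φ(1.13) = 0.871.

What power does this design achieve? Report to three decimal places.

Power ≈ 0.869

z_β = δ·√(n/(σ₁²+σ₂²)) − z_α
    = 8 · √(680/7565) − 1.282
    = 8 · 0.29981 − 1.282
    = 2.3985 − 1.282 = 1.1165 → 1.12
Power = Φ(1.12) = 0.869.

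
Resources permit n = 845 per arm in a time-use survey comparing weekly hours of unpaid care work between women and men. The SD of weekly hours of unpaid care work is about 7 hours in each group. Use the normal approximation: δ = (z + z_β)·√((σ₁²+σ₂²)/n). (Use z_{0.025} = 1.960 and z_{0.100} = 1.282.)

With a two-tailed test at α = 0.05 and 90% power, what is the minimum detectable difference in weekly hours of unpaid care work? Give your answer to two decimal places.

δ = (z_{α/2} + z_β) · √((σ₁²+σ₂²)/n)
  = (1.960 + 1.282) · √(98/845)
  = 3.242 · √0.11598
  = 3.242 · 0.3406
  = 1.1041

Minimum detectable difference ≈ 1.10 hours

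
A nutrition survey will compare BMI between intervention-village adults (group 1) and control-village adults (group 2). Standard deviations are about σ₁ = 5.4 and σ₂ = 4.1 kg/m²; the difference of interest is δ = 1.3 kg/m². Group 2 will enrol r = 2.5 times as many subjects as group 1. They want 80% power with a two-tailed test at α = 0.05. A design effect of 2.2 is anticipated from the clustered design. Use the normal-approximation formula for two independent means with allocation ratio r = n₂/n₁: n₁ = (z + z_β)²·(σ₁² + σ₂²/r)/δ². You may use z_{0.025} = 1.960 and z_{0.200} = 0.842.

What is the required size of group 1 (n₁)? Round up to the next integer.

n₁ = (z_{α/2} + z_β)² · (σ₁² + σ₂²/r) / δ²
   = (1.960 + 0.842)² · (5.4² + 4.1²/2.5) / 1.3²
   = 7.8512 · (29.16 + 6.724) / 1.69
   = 7.8512 · 35.884 / 1.69
   = 166.71
Design effect: 2.2 × 166.71 = 366.75.
Round up → n₁ = 367; n₂ = r·n₁ = 2.5 × 367 = 918.

n₁ = 367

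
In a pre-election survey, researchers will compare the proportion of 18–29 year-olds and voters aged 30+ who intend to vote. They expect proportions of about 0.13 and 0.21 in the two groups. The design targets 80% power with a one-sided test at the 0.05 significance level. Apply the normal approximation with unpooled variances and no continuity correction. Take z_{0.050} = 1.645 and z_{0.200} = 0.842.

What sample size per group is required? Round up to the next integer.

n = 270 per group

n = (z_α + z_β)² · [p₁(1−p₁) + p₂(1−p₂)] / (p₁ − p₂)²
  = (1.645 + 0.842)² · (0.13·0.87 + 0.21·0.79) / (-0.08)²
  = (2.487)² · (0.1131 + 0.1659) / 0.0064
  = 6.1852 · 0.2790 / 0.0064
  = 269.63
Round up → n = 270 per group.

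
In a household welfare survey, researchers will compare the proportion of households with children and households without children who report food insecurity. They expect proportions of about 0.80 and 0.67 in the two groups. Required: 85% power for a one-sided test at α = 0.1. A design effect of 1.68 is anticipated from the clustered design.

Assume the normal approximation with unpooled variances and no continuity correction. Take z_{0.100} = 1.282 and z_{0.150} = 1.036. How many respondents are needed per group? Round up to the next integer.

n = 204 per group

n = (z_α + z_β)² · [p₁(1−p₁) + p₂(1−p₂)] / (p₁ − p₂)²
  = (1.282 + 1.036)² · (0.80·0.20 + 0.67·0.33) / (0.13)²
  = (2.318)² · (0.1600 + 0.2211) / 0.0169
  = 5.3731 · 0.3811 / 0.0169
  = 121.17
Design effect: 1.68 × 121.17 = 203.56.
Round up → n = 204 per group.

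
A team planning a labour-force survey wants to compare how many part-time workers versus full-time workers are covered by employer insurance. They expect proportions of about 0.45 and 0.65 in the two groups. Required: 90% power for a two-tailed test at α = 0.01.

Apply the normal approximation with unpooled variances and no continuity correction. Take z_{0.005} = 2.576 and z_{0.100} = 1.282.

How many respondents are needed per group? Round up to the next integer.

n = (z_{α/2} + z_β)² · [p₁(1−p₁) + p₂(1−p₂)] / (p₁ − p₂)²
  = (2.576 + 1.282)² · (0.45·0.55 + 0.65·0.35) / (-0.20)²
  = (3.858)² · (0.2475 + 0.2275) / 0.0400
  = 14.8842 · 0.4750 / 0.0400
  = 176.75
Round up → n = 177 per group.

n = 177 per group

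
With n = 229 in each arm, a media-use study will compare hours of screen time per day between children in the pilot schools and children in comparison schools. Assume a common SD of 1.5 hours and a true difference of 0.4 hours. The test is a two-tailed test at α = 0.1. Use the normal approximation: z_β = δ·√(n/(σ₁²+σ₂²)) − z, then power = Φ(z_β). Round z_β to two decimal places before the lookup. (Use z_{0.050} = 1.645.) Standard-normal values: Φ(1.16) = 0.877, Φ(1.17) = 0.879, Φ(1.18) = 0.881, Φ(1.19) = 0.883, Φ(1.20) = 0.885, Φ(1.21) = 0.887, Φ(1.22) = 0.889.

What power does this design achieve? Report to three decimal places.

Power ≈ 0.887

z_β = δ·√(n/(σ₁²+σ₂²)) − z_{α/2}
    = 0.4 · √(229/4.5) − 1.645
    = 0.4 · 7.13364 − 1.645
    = 2.8535 − 1.645 = 1.2085 → 1.21
Power = Φ(1.21) = 0.887.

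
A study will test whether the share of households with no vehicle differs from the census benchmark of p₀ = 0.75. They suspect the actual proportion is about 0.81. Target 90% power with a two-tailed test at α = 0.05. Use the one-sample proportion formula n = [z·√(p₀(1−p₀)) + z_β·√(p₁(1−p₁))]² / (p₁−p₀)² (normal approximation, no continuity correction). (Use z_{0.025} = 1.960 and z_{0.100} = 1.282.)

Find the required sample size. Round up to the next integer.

n = [z_{α/2}·√(p₀q₀) + z_β·√(p₁q₁)]² / (p₁ − p₀)²
  = [1.960·√(0.75·0.25) + 1.282·√(0.81·0.19)]² / (0.06)²
  = [1.960·0.4330 + 1.282·0.3923]² / 0.0036
  = [1.3516]² / 0.0036
  = 507.48
Round up → n = 508.

n = 508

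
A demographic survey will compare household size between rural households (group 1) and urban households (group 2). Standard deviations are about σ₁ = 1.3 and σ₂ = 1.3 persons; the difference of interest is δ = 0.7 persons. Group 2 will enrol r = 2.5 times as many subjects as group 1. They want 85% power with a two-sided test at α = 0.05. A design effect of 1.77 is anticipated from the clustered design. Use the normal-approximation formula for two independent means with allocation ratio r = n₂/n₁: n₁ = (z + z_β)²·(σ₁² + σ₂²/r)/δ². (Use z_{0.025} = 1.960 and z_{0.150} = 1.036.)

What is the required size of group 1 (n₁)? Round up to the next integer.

n₁ = 77

n₁ = (z_{α/2} + z_β)² · (σ₁² + σ₂²/r) / δ²
   = (1.960 + 1.036)² · (1.3² + 1.3²/2.5) / 0.7²
   = 8.9760 · (1.69 + 0.676) / 0.49
   = 8.9760 · 2.366 / 0.49
   = 43.34
Design effect: 1.77 × 43.34 = 76.71.
Round up → n₁ = 77; n₂ = r·n₁ = 2.5 × 77 = 193.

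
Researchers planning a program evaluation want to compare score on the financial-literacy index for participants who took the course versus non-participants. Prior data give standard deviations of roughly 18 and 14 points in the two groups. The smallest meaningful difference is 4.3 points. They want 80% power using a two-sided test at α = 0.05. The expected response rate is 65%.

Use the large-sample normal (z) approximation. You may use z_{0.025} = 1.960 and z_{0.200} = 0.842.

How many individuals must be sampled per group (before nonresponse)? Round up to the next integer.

n = 340 per group

n = (z_{α/2} + z_β)² · (σ₁² + σ₂²) / δ²
  = (1.960 + 0.842)² · (18² + 14² = 520) / 4.3²
  = 7.8512 · 520 / 18.49
  = 220.80
Adjust for 65% response: 220.80 / 0.65 = 339.70.
Round up → n = 340 per group.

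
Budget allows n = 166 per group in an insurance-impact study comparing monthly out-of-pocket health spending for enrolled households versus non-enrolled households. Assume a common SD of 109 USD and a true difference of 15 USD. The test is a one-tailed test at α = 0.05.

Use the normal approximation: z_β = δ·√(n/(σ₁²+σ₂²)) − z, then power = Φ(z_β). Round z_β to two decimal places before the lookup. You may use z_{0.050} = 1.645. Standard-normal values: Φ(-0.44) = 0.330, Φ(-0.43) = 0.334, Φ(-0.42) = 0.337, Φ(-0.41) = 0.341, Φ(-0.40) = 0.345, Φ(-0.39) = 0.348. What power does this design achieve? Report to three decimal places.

Power ≈ 0.348

z_β = δ·√(n/(σ₁²+σ₂²)) − z_α
    = 15 · √(166/23762) − 1.645
    = 15 · 0.08358 − 1.645
    = 1.2537 − 1.645 = -0.3913 → -0.39
Power = Φ(-0.39) = 0.348.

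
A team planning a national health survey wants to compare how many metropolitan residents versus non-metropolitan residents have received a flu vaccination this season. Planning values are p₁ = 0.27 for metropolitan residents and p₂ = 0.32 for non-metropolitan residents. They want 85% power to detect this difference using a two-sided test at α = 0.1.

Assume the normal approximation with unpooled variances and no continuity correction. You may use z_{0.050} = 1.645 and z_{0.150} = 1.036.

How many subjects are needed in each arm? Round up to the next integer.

n = (z_{α/2} + z_β)² · [p₁(1−p₁) + p₂(1−p₂)] / (p₁ − p₂)²
  = (1.645 + 1.036)² · (0.27·0.73 + 0.32·0.68) / (-0.05)²
  = (2.681)² · (0.1971 + 0.2176) / 0.0025
  = 7.1878 · 0.4147 / 0.0025
  = 1192.31
Round up → n = 1193 per group.

n = 1193 per group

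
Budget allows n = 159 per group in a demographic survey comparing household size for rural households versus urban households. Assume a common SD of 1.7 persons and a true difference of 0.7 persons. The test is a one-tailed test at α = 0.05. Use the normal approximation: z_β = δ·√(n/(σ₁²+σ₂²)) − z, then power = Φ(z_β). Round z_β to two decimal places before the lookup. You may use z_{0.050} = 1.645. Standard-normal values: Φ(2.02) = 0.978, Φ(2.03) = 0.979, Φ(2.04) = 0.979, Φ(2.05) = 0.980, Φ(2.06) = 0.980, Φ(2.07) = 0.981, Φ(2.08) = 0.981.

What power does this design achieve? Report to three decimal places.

Power ≈ 0.979

z_β = δ·√(n/(σ₁²+σ₂²)) − z_α
    = 0.7 · √(159/5.78) − 1.645
    = 0.7 · 5.24487 − 1.645
    = 3.6714 − 1.645 = 2.0264 → 2.03
Power = Φ(2.03) = 0.979.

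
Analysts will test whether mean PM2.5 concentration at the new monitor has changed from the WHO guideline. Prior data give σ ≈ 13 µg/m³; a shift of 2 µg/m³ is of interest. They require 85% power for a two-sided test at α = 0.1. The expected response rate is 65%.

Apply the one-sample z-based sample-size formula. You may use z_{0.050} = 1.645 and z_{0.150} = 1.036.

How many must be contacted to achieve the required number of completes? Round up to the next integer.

n = 468

n = (z_{α/2} + z_β)² · σ² / δ²
  = (1.645 + 1.036)² · 13² / 2²
  = 7.1878 · 169 / 4
  = 303.68
Adjust for 65% response: 303.68 / 0.65 = 467.20.
Round up → n = 468.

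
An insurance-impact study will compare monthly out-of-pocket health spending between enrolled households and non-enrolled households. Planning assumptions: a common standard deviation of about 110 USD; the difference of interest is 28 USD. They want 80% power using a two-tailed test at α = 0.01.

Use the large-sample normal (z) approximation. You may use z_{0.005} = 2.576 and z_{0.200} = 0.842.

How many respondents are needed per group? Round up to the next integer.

n = 361 per group

n = (z_{α/2} + z_β)² · (σ₁² + σ₂²) / δ²
  = (2.576 + 0.842)² · (2·110² = 24200) / 28²
  = 11.6827 · 24200 / 784
  = 360.61
Round up → n = 361 per group.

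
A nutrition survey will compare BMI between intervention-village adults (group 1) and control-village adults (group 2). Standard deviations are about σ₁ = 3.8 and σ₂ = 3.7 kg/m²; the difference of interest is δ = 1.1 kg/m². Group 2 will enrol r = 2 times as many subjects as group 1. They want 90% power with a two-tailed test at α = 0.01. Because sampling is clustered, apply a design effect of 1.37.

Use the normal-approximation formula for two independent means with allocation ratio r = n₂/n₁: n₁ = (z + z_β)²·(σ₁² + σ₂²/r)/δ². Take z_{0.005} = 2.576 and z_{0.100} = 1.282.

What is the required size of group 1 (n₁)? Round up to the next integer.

n₁ = 359

n₁ = (z_{α/2} + z_β)² · (σ₁² + σ₂²/r) / δ²
   = (2.576 + 1.282)² · (3.8² + 3.7²/2) / 1.1²
   = 14.8842 · (14.44 + 6.845) / 1.21
   = 14.8842 · 21.285 / 1.21
   = 261.83
Design effect: 1.37 × 261.83 = 358.70.
Round up → n₁ = 359; n₂ = r·n₁ = 2 × 359 = 718.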